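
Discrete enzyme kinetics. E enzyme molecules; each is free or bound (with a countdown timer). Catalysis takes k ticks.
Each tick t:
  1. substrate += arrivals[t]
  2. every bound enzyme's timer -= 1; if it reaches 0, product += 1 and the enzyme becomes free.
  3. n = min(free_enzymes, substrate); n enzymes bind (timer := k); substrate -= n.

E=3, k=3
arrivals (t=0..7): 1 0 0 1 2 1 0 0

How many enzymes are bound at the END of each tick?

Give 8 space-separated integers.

Answer: 1 1 1 1 3 3 3 1

Derivation:
t=0: arr=1 -> substrate=0 bound=1 product=0
t=1: arr=0 -> substrate=0 bound=1 product=0
t=2: arr=0 -> substrate=0 bound=1 product=0
t=3: arr=1 -> substrate=0 bound=1 product=1
t=4: arr=2 -> substrate=0 bound=3 product=1
t=5: arr=1 -> substrate=1 bound=3 product=1
t=6: arr=0 -> substrate=0 bound=3 product=2
t=7: arr=0 -> substrate=0 bound=1 product=4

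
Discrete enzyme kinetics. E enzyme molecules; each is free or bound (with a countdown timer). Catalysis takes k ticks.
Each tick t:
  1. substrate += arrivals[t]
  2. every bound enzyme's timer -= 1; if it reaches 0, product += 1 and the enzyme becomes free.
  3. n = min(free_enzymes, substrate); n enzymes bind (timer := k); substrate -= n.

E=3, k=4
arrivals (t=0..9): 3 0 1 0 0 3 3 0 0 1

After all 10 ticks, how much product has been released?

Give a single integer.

t=0: arr=3 -> substrate=0 bound=3 product=0
t=1: arr=0 -> substrate=0 bound=3 product=0
t=2: arr=1 -> substrate=1 bound=3 product=0
t=3: arr=0 -> substrate=1 bound=3 product=0
t=4: arr=0 -> substrate=0 bound=1 product=3
t=5: arr=3 -> substrate=1 bound=3 product=3
t=6: arr=3 -> substrate=4 bound=3 product=3
t=7: arr=0 -> substrate=4 bound=3 product=3
t=8: arr=0 -> substrate=3 bound=3 product=4
t=9: arr=1 -> substrate=2 bound=3 product=6

Answer: 6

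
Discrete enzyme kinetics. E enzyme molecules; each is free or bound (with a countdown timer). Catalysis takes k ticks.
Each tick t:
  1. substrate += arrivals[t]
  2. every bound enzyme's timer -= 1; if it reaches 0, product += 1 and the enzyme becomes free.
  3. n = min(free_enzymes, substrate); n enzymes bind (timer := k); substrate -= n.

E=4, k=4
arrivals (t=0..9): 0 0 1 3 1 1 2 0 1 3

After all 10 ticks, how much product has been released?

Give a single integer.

t=0: arr=0 -> substrate=0 bound=0 product=0
t=1: arr=0 -> substrate=0 bound=0 product=0
t=2: arr=1 -> substrate=0 bound=1 product=0
t=3: arr=3 -> substrate=0 bound=4 product=0
t=4: arr=1 -> substrate=1 bound=4 product=0
t=5: arr=1 -> substrate=2 bound=4 product=0
t=6: arr=2 -> substrate=3 bound=4 product=1
t=7: arr=0 -> substrate=0 bound=4 product=4
t=8: arr=1 -> substrate=1 bound=4 product=4
t=9: arr=3 -> substrate=4 bound=4 product=4

Answer: 4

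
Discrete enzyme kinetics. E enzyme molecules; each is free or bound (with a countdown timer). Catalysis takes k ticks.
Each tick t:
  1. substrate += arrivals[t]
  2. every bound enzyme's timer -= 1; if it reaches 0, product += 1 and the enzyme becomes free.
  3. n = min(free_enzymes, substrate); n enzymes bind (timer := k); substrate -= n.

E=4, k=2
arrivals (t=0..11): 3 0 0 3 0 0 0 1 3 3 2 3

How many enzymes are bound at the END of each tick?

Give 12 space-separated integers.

t=0: arr=3 -> substrate=0 bound=3 product=0
t=1: arr=0 -> substrate=0 bound=3 product=0
t=2: arr=0 -> substrate=0 bound=0 product=3
t=3: arr=3 -> substrate=0 bound=3 product=3
t=4: arr=0 -> substrate=0 bound=3 product=3
t=5: arr=0 -> substrate=0 bound=0 product=6
t=6: arr=0 -> substrate=0 bound=0 product=6
t=7: arr=1 -> substrate=0 bound=1 product=6
t=8: arr=3 -> substrate=0 bound=4 product=6
t=9: arr=3 -> substrate=2 bound=4 product=7
t=10: arr=2 -> substrate=1 bound=4 product=10
t=11: arr=3 -> substrate=3 bound=4 product=11

Answer: 3 3 0 3 3 0 0 1 4 4 4 4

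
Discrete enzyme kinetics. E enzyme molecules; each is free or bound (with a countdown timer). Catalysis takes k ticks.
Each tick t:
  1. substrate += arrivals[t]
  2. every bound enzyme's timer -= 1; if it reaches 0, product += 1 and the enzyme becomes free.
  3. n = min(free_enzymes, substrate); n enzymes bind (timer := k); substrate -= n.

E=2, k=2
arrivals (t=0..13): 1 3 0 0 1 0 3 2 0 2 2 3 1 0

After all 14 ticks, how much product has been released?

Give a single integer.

Answer: 11

Derivation:
t=0: arr=1 -> substrate=0 bound=1 product=0
t=1: arr=3 -> substrate=2 bound=2 product=0
t=2: arr=0 -> substrate=1 bound=2 product=1
t=3: arr=0 -> substrate=0 bound=2 product=2
t=4: arr=1 -> substrate=0 bound=2 product=3
t=5: arr=0 -> substrate=0 bound=1 product=4
t=6: arr=3 -> substrate=1 bound=2 product=5
t=7: arr=2 -> substrate=3 bound=2 product=5
t=8: arr=0 -> substrate=1 bound=2 product=7
t=9: arr=2 -> substrate=3 bound=2 product=7
t=10: arr=2 -> substrate=3 bound=2 product=9
t=11: arr=3 -> substrate=6 bound=2 product=9
t=12: arr=1 -> substrate=5 bound=2 product=11
t=13: arr=0 -> substrate=5 bound=2 product=11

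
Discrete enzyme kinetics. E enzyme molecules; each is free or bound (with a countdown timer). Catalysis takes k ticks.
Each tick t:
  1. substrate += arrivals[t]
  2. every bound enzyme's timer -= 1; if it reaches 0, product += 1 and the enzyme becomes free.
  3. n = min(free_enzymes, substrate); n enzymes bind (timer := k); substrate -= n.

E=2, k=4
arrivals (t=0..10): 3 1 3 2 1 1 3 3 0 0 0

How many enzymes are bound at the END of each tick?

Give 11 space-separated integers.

t=0: arr=3 -> substrate=1 bound=2 product=0
t=1: arr=1 -> substrate=2 bound=2 product=0
t=2: arr=3 -> substrate=5 bound=2 product=0
t=3: arr=2 -> substrate=7 bound=2 product=0
t=4: arr=1 -> substrate=6 bound=2 product=2
t=5: arr=1 -> substrate=7 bound=2 product=2
t=6: arr=3 -> substrate=10 bound=2 product=2
t=7: arr=3 -> substrate=13 bound=2 product=2
t=8: arr=0 -> substrate=11 bound=2 product=4
t=9: arr=0 -> substrate=11 bound=2 product=4
t=10: arr=0 -> substrate=11 bound=2 product=4

Answer: 2 2 2 2 2 2 2 2 2 2 2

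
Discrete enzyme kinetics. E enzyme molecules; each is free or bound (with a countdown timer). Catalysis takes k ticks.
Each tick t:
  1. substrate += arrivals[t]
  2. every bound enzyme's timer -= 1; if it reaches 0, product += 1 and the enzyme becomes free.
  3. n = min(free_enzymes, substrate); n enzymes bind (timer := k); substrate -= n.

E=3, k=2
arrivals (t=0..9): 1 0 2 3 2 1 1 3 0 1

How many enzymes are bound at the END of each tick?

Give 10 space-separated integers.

t=0: arr=1 -> substrate=0 bound=1 product=0
t=1: arr=0 -> substrate=0 bound=1 product=0
t=2: arr=2 -> substrate=0 bound=2 product=1
t=3: arr=3 -> substrate=2 bound=3 product=1
t=4: arr=2 -> substrate=2 bound=3 product=3
t=5: arr=1 -> substrate=2 bound=3 product=4
t=6: arr=1 -> substrate=1 bound=3 product=6
t=7: arr=3 -> substrate=3 bound=3 product=7
t=8: arr=0 -> substrate=1 bound=3 product=9
t=9: arr=1 -> substrate=1 bound=3 product=10

Answer: 1 1 2 3 3 3 3 3 3 3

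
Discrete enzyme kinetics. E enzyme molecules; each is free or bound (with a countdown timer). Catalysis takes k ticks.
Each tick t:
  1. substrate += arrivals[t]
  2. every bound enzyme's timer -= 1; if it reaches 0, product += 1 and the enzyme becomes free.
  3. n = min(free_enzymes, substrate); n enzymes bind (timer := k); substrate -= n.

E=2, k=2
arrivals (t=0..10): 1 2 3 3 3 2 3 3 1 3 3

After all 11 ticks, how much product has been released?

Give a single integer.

t=0: arr=1 -> substrate=0 bound=1 product=0
t=1: arr=2 -> substrate=1 bound=2 product=0
t=2: arr=3 -> substrate=3 bound=2 product=1
t=3: arr=3 -> substrate=5 bound=2 product=2
t=4: arr=3 -> substrate=7 bound=2 product=3
t=5: arr=2 -> substrate=8 bound=2 product=4
t=6: arr=3 -> substrate=10 bound=2 product=5
t=7: arr=3 -> substrate=12 bound=2 product=6
t=8: arr=1 -> substrate=12 bound=2 product=7
t=9: arr=3 -> substrate=14 bound=2 product=8
t=10: arr=3 -> substrate=16 bound=2 product=9

Answer: 9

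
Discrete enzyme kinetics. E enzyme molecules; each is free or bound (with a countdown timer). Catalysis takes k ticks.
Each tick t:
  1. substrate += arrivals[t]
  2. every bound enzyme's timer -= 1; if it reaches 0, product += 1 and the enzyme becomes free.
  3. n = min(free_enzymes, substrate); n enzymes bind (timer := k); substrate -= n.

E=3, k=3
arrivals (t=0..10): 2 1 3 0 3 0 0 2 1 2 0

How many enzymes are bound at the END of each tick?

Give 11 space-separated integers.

t=0: arr=2 -> substrate=0 bound=2 product=0
t=1: arr=1 -> substrate=0 bound=3 product=0
t=2: arr=3 -> substrate=3 bound=3 product=0
t=3: arr=0 -> substrate=1 bound=3 product=2
t=4: arr=3 -> substrate=3 bound=3 product=3
t=5: arr=0 -> substrate=3 bound=3 product=3
t=6: arr=0 -> substrate=1 bound=3 product=5
t=7: arr=2 -> substrate=2 bound=3 product=6
t=8: arr=1 -> substrate=3 bound=3 product=6
t=9: arr=2 -> substrate=3 bound=3 product=8
t=10: arr=0 -> substrate=2 bound=3 product=9

Answer: 2 3 3 3 3 3 3 3 3 3 3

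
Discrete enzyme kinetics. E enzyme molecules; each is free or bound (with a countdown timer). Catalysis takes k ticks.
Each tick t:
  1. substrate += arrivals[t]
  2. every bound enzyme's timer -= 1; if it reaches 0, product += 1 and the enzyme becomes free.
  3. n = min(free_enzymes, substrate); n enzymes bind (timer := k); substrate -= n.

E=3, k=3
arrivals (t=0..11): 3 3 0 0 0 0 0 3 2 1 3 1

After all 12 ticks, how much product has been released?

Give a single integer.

Answer: 9

Derivation:
t=0: arr=3 -> substrate=0 bound=3 product=0
t=1: arr=3 -> substrate=3 bound=3 product=0
t=2: arr=0 -> substrate=3 bound=3 product=0
t=3: arr=0 -> substrate=0 bound=3 product=3
t=4: arr=0 -> substrate=0 bound=3 product=3
t=5: arr=0 -> substrate=0 bound=3 product=3
t=6: arr=0 -> substrate=0 bound=0 product=6
t=7: arr=3 -> substrate=0 bound=3 product=6
t=8: arr=2 -> substrate=2 bound=3 product=6
t=9: arr=1 -> substrate=3 bound=3 product=6
t=10: arr=3 -> substrate=3 bound=3 product=9
t=11: arr=1 -> substrate=4 bound=3 product=9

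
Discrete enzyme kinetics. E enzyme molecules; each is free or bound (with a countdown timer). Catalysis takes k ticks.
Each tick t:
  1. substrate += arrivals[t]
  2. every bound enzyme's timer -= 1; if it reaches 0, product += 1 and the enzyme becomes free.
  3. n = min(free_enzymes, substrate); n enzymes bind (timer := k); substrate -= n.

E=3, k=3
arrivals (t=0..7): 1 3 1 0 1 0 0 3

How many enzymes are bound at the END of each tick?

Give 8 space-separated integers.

t=0: arr=1 -> substrate=0 bound=1 product=0
t=1: arr=3 -> substrate=1 bound=3 product=0
t=2: arr=1 -> substrate=2 bound=3 product=0
t=3: arr=0 -> substrate=1 bound=3 product=1
t=4: arr=1 -> substrate=0 bound=3 product=3
t=5: arr=0 -> substrate=0 bound=3 product=3
t=6: arr=0 -> substrate=0 bound=2 product=4
t=7: arr=3 -> substrate=0 bound=3 product=6

Answer: 1 3 3 3 3 3 2 3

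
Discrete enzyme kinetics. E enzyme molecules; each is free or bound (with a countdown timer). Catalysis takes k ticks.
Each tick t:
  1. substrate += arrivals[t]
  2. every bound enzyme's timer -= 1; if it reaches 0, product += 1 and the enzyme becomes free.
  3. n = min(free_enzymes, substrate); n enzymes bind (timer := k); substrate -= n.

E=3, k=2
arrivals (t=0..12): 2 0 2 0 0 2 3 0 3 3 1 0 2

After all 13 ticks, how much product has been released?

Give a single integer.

Answer: 13

Derivation:
t=0: arr=2 -> substrate=0 bound=2 product=0
t=1: arr=0 -> substrate=0 bound=2 product=0
t=2: arr=2 -> substrate=0 bound=2 product=2
t=3: arr=0 -> substrate=0 bound=2 product=2
t=4: arr=0 -> substrate=0 bound=0 product=4
t=5: arr=2 -> substrate=0 bound=2 product=4
t=6: arr=3 -> substrate=2 bound=3 product=4
t=7: arr=0 -> substrate=0 bound=3 product=6
t=8: arr=3 -> substrate=2 bound=3 product=7
t=9: arr=3 -> substrate=3 bound=3 product=9
t=10: arr=1 -> substrate=3 bound=3 product=10
t=11: arr=0 -> substrate=1 bound=3 product=12
t=12: arr=2 -> substrate=2 bound=3 product=13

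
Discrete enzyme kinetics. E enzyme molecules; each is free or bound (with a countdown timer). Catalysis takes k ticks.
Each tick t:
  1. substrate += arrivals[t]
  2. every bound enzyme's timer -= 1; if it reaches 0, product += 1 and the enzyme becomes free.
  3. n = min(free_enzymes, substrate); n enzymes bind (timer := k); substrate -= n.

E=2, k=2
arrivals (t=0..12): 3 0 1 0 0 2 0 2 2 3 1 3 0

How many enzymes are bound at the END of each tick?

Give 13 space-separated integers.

t=0: arr=3 -> substrate=1 bound=2 product=0
t=1: arr=0 -> substrate=1 bound=2 product=0
t=2: arr=1 -> substrate=0 bound=2 product=2
t=3: arr=0 -> substrate=0 bound=2 product=2
t=4: arr=0 -> substrate=0 bound=0 product=4
t=5: arr=2 -> substrate=0 bound=2 product=4
t=6: arr=0 -> substrate=0 bound=2 product=4
t=7: arr=2 -> substrate=0 bound=2 product=6
t=8: arr=2 -> substrate=2 bound=2 product=6
t=9: arr=3 -> substrate=3 bound=2 product=8
t=10: arr=1 -> substrate=4 bound=2 product=8
t=11: arr=3 -> substrate=5 bound=2 product=10
t=12: arr=0 -> substrate=5 bound=2 product=10

Answer: 2 2 2 2 0 2 2 2 2 2 2 2 2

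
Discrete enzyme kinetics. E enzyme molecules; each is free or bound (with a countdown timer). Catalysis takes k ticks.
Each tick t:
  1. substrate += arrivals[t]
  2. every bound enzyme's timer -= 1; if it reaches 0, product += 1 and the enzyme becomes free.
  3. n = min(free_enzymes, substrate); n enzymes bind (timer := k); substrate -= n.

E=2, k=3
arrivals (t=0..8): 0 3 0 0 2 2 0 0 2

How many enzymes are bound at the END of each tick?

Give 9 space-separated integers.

Answer: 0 2 2 2 2 2 2 2 2

Derivation:
t=0: arr=0 -> substrate=0 bound=0 product=0
t=1: arr=3 -> substrate=1 bound=2 product=0
t=2: arr=0 -> substrate=1 bound=2 product=0
t=3: arr=0 -> substrate=1 bound=2 product=0
t=4: arr=2 -> substrate=1 bound=2 product=2
t=5: arr=2 -> substrate=3 bound=2 product=2
t=6: arr=0 -> substrate=3 bound=2 product=2
t=7: arr=0 -> substrate=1 bound=2 product=4
t=8: arr=2 -> substrate=3 bound=2 product=4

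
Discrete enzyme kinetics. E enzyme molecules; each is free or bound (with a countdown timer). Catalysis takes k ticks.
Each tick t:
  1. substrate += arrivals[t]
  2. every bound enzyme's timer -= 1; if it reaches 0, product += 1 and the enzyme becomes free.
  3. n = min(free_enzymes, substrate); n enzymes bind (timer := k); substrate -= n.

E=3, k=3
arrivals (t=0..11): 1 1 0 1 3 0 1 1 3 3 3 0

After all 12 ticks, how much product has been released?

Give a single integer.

t=0: arr=1 -> substrate=0 bound=1 product=0
t=1: arr=1 -> substrate=0 bound=2 product=0
t=2: arr=0 -> substrate=0 bound=2 product=0
t=3: arr=1 -> substrate=0 bound=2 product=1
t=4: arr=3 -> substrate=1 bound=3 product=2
t=5: arr=0 -> substrate=1 bound=3 product=2
t=6: arr=1 -> substrate=1 bound=3 product=3
t=7: arr=1 -> substrate=0 bound=3 product=5
t=8: arr=3 -> substrate=3 bound=3 product=5
t=9: arr=3 -> substrate=5 bound=3 product=6
t=10: arr=3 -> substrate=6 bound=3 product=8
t=11: arr=0 -> substrate=6 bound=3 product=8

Answer: 8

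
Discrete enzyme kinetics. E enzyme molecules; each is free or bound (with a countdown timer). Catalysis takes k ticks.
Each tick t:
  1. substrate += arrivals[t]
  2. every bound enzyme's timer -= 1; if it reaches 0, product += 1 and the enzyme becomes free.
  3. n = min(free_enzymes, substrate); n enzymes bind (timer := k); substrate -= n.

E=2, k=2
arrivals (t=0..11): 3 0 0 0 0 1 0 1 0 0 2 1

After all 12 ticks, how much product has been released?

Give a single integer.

Answer: 5

Derivation:
t=0: arr=3 -> substrate=1 bound=2 product=0
t=1: arr=0 -> substrate=1 bound=2 product=0
t=2: arr=0 -> substrate=0 bound=1 product=2
t=3: arr=0 -> substrate=0 bound=1 product=2
t=4: arr=0 -> substrate=0 bound=0 product=3
t=5: arr=1 -> substrate=0 bound=1 product=3
t=6: arr=0 -> substrate=0 bound=1 product=3
t=7: arr=1 -> substrate=0 bound=1 product=4
t=8: arr=0 -> substrate=0 bound=1 product=4
t=9: arr=0 -> substrate=0 bound=0 product=5
t=10: arr=2 -> substrate=0 bound=2 product=5
t=11: arr=1 -> substrate=1 bound=2 product=5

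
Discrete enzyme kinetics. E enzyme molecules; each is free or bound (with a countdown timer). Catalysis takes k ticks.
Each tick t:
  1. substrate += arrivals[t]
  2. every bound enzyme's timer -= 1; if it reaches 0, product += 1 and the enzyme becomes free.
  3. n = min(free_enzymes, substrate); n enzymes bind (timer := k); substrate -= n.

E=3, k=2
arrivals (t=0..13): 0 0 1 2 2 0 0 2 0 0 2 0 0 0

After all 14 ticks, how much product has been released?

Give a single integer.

Answer: 9

Derivation:
t=0: arr=0 -> substrate=0 bound=0 product=0
t=1: arr=0 -> substrate=0 bound=0 product=0
t=2: arr=1 -> substrate=0 bound=1 product=0
t=3: arr=2 -> substrate=0 bound=3 product=0
t=4: arr=2 -> substrate=1 bound=3 product=1
t=5: arr=0 -> substrate=0 bound=2 product=3
t=6: arr=0 -> substrate=0 bound=1 product=4
t=7: arr=2 -> substrate=0 bound=2 product=5
t=8: arr=0 -> substrate=0 bound=2 product=5
t=9: arr=0 -> substrate=0 bound=0 product=7
t=10: arr=2 -> substrate=0 bound=2 product=7
t=11: arr=0 -> substrate=0 bound=2 product=7
t=12: arr=0 -> substrate=0 bound=0 product=9
t=13: arr=0 -> substrate=0 bound=0 product=9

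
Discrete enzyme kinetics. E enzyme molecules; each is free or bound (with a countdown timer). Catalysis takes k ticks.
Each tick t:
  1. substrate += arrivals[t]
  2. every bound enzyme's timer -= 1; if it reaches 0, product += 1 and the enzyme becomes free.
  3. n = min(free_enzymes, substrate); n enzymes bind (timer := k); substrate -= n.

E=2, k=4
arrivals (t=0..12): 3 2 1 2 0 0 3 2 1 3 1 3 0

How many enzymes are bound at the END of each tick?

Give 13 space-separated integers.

Answer: 2 2 2 2 2 2 2 2 2 2 2 2 2

Derivation:
t=0: arr=3 -> substrate=1 bound=2 product=0
t=1: arr=2 -> substrate=3 bound=2 product=0
t=2: arr=1 -> substrate=4 bound=2 product=0
t=3: arr=2 -> substrate=6 bound=2 product=0
t=4: arr=0 -> substrate=4 bound=2 product=2
t=5: arr=0 -> substrate=4 bound=2 product=2
t=6: arr=3 -> substrate=7 bound=2 product=2
t=7: arr=2 -> substrate=9 bound=2 product=2
t=8: arr=1 -> substrate=8 bound=2 product=4
t=9: arr=3 -> substrate=11 bound=2 product=4
t=10: arr=1 -> substrate=12 bound=2 product=4
t=11: arr=3 -> substrate=15 bound=2 product=4
t=12: arr=0 -> substrate=13 bound=2 product=6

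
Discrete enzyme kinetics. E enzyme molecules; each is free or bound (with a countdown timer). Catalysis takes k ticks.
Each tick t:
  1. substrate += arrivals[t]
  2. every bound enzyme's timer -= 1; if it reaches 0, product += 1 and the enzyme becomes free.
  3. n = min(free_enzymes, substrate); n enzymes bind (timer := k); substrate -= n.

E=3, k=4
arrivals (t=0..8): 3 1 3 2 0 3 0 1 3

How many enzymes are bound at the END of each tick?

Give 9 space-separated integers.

Answer: 3 3 3 3 3 3 3 3 3

Derivation:
t=0: arr=3 -> substrate=0 bound=3 product=0
t=1: arr=1 -> substrate=1 bound=3 product=0
t=2: arr=3 -> substrate=4 bound=3 product=0
t=3: arr=2 -> substrate=6 bound=3 product=0
t=4: arr=0 -> substrate=3 bound=3 product=3
t=5: arr=3 -> substrate=6 bound=3 product=3
t=6: arr=0 -> substrate=6 bound=3 product=3
t=7: arr=1 -> substrate=7 bound=3 product=3
t=8: arr=3 -> substrate=7 bound=3 product=6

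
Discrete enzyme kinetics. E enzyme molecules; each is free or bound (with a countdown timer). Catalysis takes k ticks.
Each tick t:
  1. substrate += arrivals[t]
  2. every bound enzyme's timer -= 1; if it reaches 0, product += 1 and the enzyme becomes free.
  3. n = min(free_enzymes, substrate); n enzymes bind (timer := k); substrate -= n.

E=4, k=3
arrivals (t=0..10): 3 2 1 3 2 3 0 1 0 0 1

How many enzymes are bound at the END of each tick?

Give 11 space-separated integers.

t=0: arr=3 -> substrate=0 bound=3 product=0
t=1: arr=2 -> substrate=1 bound=4 product=0
t=2: arr=1 -> substrate=2 bound=4 product=0
t=3: arr=3 -> substrate=2 bound=4 product=3
t=4: arr=2 -> substrate=3 bound=4 product=4
t=5: arr=3 -> substrate=6 bound=4 product=4
t=6: arr=0 -> substrate=3 bound=4 product=7
t=7: arr=1 -> substrate=3 bound=4 product=8
t=8: arr=0 -> substrate=3 bound=4 product=8
t=9: arr=0 -> substrate=0 bound=4 product=11
t=10: arr=1 -> substrate=0 bound=4 product=12

Answer: 3 4 4 4 4 4 4 4 4 4 4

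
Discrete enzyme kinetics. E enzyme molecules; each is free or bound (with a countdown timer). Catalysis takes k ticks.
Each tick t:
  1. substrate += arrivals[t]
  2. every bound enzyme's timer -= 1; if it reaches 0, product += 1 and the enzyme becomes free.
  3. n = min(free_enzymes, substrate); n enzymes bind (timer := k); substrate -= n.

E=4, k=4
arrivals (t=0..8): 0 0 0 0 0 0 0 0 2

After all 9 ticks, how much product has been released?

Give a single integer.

Answer: 0

Derivation:
t=0: arr=0 -> substrate=0 bound=0 product=0
t=1: arr=0 -> substrate=0 bound=0 product=0
t=2: arr=0 -> substrate=0 bound=0 product=0
t=3: arr=0 -> substrate=0 bound=0 product=0
t=4: arr=0 -> substrate=0 bound=0 product=0
t=5: arr=0 -> substrate=0 bound=0 product=0
t=6: arr=0 -> substrate=0 bound=0 product=0
t=7: arr=0 -> substrate=0 bound=0 product=0
t=8: arr=2 -> substrate=0 bound=2 product=0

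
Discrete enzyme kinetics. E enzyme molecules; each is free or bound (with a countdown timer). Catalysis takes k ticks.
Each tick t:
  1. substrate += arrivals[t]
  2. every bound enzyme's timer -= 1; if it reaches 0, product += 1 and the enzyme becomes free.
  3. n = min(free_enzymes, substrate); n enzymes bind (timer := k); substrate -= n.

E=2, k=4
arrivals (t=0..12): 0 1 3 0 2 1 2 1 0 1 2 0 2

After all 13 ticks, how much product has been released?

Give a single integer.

Answer: 4

Derivation:
t=0: arr=0 -> substrate=0 bound=0 product=0
t=1: arr=1 -> substrate=0 bound=1 product=0
t=2: arr=3 -> substrate=2 bound=2 product=0
t=3: arr=0 -> substrate=2 bound=2 product=0
t=4: arr=2 -> substrate=4 bound=2 product=0
t=5: arr=1 -> substrate=4 bound=2 product=1
t=6: arr=2 -> substrate=5 bound=2 product=2
t=7: arr=1 -> substrate=6 bound=2 product=2
t=8: arr=0 -> substrate=6 bound=2 product=2
t=9: arr=1 -> substrate=6 bound=2 product=3
t=10: arr=2 -> substrate=7 bound=2 product=4
t=11: arr=0 -> substrate=7 bound=2 product=4
t=12: arr=2 -> substrate=9 bound=2 product=4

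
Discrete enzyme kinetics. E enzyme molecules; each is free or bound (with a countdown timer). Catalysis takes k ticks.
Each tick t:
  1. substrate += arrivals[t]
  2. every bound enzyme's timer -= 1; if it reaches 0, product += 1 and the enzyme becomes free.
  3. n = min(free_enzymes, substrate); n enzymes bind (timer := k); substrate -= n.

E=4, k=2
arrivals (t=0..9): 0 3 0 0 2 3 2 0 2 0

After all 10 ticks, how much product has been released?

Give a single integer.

t=0: arr=0 -> substrate=0 bound=0 product=0
t=1: arr=3 -> substrate=0 bound=3 product=0
t=2: arr=0 -> substrate=0 bound=3 product=0
t=3: arr=0 -> substrate=0 bound=0 product=3
t=4: arr=2 -> substrate=0 bound=2 product=3
t=5: arr=3 -> substrate=1 bound=4 product=3
t=6: arr=2 -> substrate=1 bound=4 product=5
t=7: arr=0 -> substrate=0 bound=3 product=7
t=8: arr=2 -> substrate=0 bound=3 product=9
t=9: arr=0 -> substrate=0 bound=2 product=10

Answer: 10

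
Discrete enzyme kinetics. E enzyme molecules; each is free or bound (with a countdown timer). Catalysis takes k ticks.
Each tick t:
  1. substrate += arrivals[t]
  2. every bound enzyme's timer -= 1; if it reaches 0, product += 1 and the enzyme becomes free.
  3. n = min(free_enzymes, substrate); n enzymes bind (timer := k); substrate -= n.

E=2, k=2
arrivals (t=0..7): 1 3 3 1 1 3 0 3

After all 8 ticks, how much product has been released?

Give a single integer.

Answer: 6

Derivation:
t=0: arr=1 -> substrate=0 bound=1 product=0
t=1: arr=3 -> substrate=2 bound=2 product=0
t=2: arr=3 -> substrate=4 bound=2 product=1
t=3: arr=1 -> substrate=4 bound=2 product=2
t=4: arr=1 -> substrate=4 bound=2 product=3
t=5: arr=3 -> substrate=6 bound=2 product=4
t=6: arr=0 -> substrate=5 bound=2 product=5
t=7: arr=3 -> substrate=7 bound=2 product=6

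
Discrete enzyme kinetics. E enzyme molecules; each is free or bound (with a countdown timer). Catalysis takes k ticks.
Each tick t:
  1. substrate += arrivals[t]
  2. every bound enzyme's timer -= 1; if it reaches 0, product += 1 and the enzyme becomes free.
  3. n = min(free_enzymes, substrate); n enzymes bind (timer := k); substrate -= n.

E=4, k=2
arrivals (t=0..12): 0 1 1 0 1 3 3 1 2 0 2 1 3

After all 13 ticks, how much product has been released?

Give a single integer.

Answer: 14

Derivation:
t=0: arr=0 -> substrate=0 bound=0 product=0
t=1: arr=1 -> substrate=0 bound=1 product=0
t=2: arr=1 -> substrate=0 bound=2 product=0
t=3: arr=0 -> substrate=0 bound=1 product=1
t=4: arr=1 -> substrate=0 bound=1 product=2
t=5: arr=3 -> substrate=0 bound=4 product=2
t=6: arr=3 -> substrate=2 bound=4 product=3
t=7: arr=1 -> substrate=0 bound=4 product=6
t=8: arr=2 -> substrate=1 bound=4 product=7
t=9: arr=0 -> substrate=0 bound=2 product=10
t=10: arr=2 -> substrate=0 bound=3 product=11
t=11: arr=1 -> substrate=0 bound=3 product=12
t=12: arr=3 -> substrate=0 bound=4 product=14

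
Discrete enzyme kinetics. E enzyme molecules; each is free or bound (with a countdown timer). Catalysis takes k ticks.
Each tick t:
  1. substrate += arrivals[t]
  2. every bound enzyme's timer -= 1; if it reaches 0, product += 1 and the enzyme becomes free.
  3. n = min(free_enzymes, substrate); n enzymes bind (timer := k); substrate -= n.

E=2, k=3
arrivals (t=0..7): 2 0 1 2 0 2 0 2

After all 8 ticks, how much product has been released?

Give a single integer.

Answer: 4

Derivation:
t=0: arr=2 -> substrate=0 bound=2 product=0
t=1: arr=0 -> substrate=0 bound=2 product=0
t=2: arr=1 -> substrate=1 bound=2 product=0
t=3: arr=2 -> substrate=1 bound=2 product=2
t=4: arr=0 -> substrate=1 bound=2 product=2
t=5: arr=2 -> substrate=3 bound=2 product=2
t=6: arr=0 -> substrate=1 bound=2 product=4
t=7: arr=2 -> substrate=3 bound=2 product=4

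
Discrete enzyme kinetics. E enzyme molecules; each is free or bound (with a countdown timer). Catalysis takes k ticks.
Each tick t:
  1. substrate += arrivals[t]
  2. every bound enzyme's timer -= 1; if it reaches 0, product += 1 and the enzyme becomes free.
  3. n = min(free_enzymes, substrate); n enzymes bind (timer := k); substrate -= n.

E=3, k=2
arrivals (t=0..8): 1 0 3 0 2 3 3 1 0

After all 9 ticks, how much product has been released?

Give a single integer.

t=0: arr=1 -> substrate=0 bound=1 product=0
t=1: arr=0 -> substrate=0 bound=1 product=0
t=2: arr=3 -> substrate=0 bound=3 product=1
t=3: arr=0 -> substrate=0 bound=3 product=1
t=4: arr=2 -> substrate=0 bound=2 product=4
t=5: arr=3 -> substrate=2 bound=3 product=4
t=6: arr=3 -> substrate=3 bound=3 product=6
t=7: arr=1 -> substrate=3 bound=3 product=7
t=8: arr=0 -> substrate=1 bound=3 product=9

Answer: 9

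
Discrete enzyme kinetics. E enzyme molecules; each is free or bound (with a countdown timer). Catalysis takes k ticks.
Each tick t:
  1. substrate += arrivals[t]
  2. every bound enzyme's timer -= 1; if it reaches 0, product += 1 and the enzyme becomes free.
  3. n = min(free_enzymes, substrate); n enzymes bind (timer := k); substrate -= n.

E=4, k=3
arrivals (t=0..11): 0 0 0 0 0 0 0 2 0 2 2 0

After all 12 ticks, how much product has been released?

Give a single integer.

t=0: arr=0 -> substrate=0 bound=0 product=0
t=1: arr=0 -> substrate=0 bound=0 product=0
t=2: arr=0 -> substrate=0 bound=0 product=0
t=3: arr=0 -> substrate=0 bound=0 product=0
t=4: arr=0 -> substrate=0 bound=0 product=0
t=5: arr=0 -> substrate=0 bound=0 product=0
t=6: arr=0 -> substrate=0 bound=0 product=0
t=7: arr=2 -> substrate=0 bound=2 product=0
t=8: arr=0 -> substrate=0 bound=2 product=0
t=9: arr=2 -> substrate=0 bound=4 product=0
t=10: arr=2 -> substrate=0 bound=4 product=2
t=11: arr=0 -> substrate=0 bound=4 product=2

Answer: 2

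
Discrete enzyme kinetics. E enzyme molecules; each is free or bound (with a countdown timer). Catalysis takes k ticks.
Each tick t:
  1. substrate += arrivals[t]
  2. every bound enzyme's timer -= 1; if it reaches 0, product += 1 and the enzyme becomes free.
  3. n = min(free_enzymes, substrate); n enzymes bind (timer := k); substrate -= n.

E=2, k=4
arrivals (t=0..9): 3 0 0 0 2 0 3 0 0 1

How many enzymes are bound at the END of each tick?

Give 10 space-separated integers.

Answer: 2 2 2 2 2 2 2 2 2 2

Derivation:
t=0: arr=3 -> substrate=1 bound=2 product=0
t=1: arr=0 -> substrate=1 bound=2 product=0
t=2: arr=0 -> substrate=1 bound=2 product=0
t=3: arr=0 -> substrate=1 bound=2 product=0
t=4: arr=2 -> substrate=1 bound=2 product=2
t=5: arr=0 -> substrate=1 bound=2 product=2
t=6: arr=3 -> substrate=4 bound=2 product=2
t=7: arr=0 -> substrate=4 bound=2 product=2
t=8: arr=0 -> substrate=2 bound=2 product=4
t=9: arr=1 -> substrate=3 bound=2 product=4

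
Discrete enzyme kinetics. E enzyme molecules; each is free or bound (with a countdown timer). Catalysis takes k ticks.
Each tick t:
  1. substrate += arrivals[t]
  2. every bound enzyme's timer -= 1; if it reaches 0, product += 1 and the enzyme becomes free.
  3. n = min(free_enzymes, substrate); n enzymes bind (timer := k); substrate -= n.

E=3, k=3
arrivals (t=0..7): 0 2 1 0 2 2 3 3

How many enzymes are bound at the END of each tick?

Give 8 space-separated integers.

t=0: arr=0 -> substrate=0 bound=0 product=0
t=1: arr=2 -> substrate=0 bound=2 product=0
t=2: arr=1 -> substrate=0 bound=3 product=0
t=3: arr=0 -> substrate=0 bound=3 product=0
t=4: arr=2 -> substrate=0 bound=3 product=2
t=5: arr=2 -> substrate=1 bound=3 product=3
t=6: arr=3 -> substrate=4 bound=3 product=3
t=7: arr=3 -> substrate=5 bound=3 product=5

Answer: 0 2 3 3 3 3 3 3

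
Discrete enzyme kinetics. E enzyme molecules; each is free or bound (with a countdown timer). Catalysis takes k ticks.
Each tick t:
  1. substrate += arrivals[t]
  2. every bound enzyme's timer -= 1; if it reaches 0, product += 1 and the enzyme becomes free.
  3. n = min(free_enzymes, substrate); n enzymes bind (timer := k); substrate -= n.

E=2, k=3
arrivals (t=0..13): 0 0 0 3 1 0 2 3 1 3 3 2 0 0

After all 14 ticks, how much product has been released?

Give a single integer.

t=0: arr=0 -> substrate=0 bound=0 product=0
t=1: arr=0 -> substrate=0 bound=0 product=0
t=2: arr=0 -> substrate=0 bound=0 product=0
t=3: arr=3 -> substrate=1 bound=2 product=0
t=4: arr=1 -> substrate=2 bound=2 product=0
t=5: arr=0 -> substrate=2 bound=2 product=0
t=6: arr=2 -> substrate=2 bound=2 product=2
t=7: arr=3 -> substrate=5 bound=2 product=2
t=8: arr=1 -> substrate=6 bound=2 product=2
t=9: arr=3 -> substrate=7 bound=2 product=4
t=10: arr=3 -> substrate=10 bound=2 product=4
t=11: arr=2 -> substrate=12 bound=2 product=4
t=12: arr=0 -> substrate=10 bound=2 product=6
t=13: arr=0 -> substrate=10 bound=2 product=6

Answer: 6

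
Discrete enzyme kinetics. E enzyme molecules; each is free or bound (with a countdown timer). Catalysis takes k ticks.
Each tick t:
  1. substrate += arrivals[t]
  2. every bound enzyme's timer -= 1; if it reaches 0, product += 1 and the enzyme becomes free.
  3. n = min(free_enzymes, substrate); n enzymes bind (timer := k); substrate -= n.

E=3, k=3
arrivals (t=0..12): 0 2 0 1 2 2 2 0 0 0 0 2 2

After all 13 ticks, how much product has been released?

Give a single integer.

t=0: arr=0 -> substrate=0 bound=0 product=0
t=1: arr=2 -> substrate=0 bound=2 product=0
t=2: arr=0 -> substrate=0 bound=2 product=0
t=3: arr=1 -> substrate=0 bound=3 product=0
t=4: arr=2 -> substrate=0 bound=3 product=2
t=5: arr=2 -> substrate=2 bound=3 product=2
t=6: arr=2 -> substrate=3 bound=3 product=3
t=7: arr=0 -> substrate=1 bound=3 product=5
t=8: arr=0 -> substrate=1 bound=3 product=5
t=9: arr=0 -> substrate=0 bound=3 product=6
t=10: arr=0 -> substrate=0 bound=1 product=8
t=11: arr=2 -> substrate=0 bound=3 product=8
t=12: arr=2 -> substrate=1 bound=3 product=9

Answer: 9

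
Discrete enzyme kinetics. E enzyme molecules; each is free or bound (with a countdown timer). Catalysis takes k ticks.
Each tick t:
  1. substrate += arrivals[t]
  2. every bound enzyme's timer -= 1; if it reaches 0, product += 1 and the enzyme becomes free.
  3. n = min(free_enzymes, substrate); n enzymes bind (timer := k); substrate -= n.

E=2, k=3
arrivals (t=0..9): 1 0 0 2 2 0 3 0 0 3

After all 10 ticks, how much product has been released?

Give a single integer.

Answer: 5

Derivation:
t=0: arr=1 -> substrate=0 bound=1 product=0
t=1: arr=0 -> substrate=0 bound=1 product=0
t=2: arr=0 -> substrate=0 bound=1 product=0
t=3: arr=2 -> substrate=0 bound=2 product=1
t=4: arr=2 -> substrate=2 bound=2 product=1
t=5: arr=0 -> substrate=2 bound=2 product=1
t=6: arr=3 -> substrate=3 bound=2 product=3
t=7: arr=0 -> substrate=3 bound=2 product=3
t=8: arr=0 -> substrate=3 bound=2 product=3
t=9: arr=3 -> substrate=4 bound=2 product=5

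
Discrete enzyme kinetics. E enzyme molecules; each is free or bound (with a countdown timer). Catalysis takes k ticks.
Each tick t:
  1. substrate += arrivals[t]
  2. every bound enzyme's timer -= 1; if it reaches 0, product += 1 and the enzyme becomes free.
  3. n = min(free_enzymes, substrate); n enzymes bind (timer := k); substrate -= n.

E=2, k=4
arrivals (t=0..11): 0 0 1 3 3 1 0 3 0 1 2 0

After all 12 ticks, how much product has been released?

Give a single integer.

t=0: arr=0 -> substrate=0 bound=0 product=0
t=1: arr=0 -> substrate=0 bound=0 product=0
t=2: arr=1 -> substrate=0 bound=1 product=0
t=3: arr=3 -> substrate=2 bound=2 product=0
t=4: arr=3 -> substrate=5 bound=2 product=0
t=5: arr=1 -> substrate=6 bound=2 product=0
t=6: arr=0 -> substrate=5 bound=2 product=1
t=7: arr=3 -> substrate=7 bound=2 product=2
t=8: arr=0 -> substrate=7 bound=2 product=2
t=9: arr=1 -> substrate=8 bound=2 product=2
t=10: arr=2 -> substrate=9 bound=2 product=3
t=11: arr=0 -> substrate=8 bound=2 product=4

Answer: 4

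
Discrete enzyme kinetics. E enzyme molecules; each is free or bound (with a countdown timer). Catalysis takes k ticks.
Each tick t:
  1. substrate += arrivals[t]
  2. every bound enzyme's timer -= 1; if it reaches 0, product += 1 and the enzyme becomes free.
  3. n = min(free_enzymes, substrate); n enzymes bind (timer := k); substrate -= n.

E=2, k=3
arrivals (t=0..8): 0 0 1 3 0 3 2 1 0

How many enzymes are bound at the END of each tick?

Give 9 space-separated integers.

Answer: 0 0 1 2 2 2 2 2 2

Derivation:
t=0: arr=0 -> substrate=0 bound=0 product=0
t=1: arr=0 -> substrate=0 bound=0 product=0
t=2: arr=1 -> substrate=0 bound=1 product=0
t=3: arr=3 -> substrate=2 bound=2 product=0
t=4: arr=0 -> substrate=2 bound=2 product=0
t=5: arr=3 -> substrate=4 bound=2 product=1
t=6: arr=2 -> substrate=5 bound=2 product=2
t=7: arr=1 -> substrate=6 bound=2 product=2
t=8: arr=0 -> substrate=5 bound=2 product=3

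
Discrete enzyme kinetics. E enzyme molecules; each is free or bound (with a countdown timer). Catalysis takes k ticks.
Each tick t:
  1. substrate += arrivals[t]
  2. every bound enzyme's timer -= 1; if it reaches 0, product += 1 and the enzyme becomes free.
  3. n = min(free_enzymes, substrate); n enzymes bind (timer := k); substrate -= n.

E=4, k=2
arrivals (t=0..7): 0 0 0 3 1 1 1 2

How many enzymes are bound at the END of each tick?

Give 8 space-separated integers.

Answer: 0 0 0 3 4 2 2 3

Derivation:
t=0: arr=0 -> substrate=0 bound=0 product=0
t=1: arr=0 -> substrate=0 bound=0 product=0
t=2: arr=0 -> substrate=0 bound=0 product=0
t=3: arr=3 -> substrate=0 bound=3 product=0
t=4: arr=1 -> substrate=0 bound=4 product=0
t=5: arr=1 -> substrate=0 bound=2 product=3
t=6: arr=1 -> substrate=0 bound=2 product=4
t=7: arr=2 -> substrate=0 bound=3 product=5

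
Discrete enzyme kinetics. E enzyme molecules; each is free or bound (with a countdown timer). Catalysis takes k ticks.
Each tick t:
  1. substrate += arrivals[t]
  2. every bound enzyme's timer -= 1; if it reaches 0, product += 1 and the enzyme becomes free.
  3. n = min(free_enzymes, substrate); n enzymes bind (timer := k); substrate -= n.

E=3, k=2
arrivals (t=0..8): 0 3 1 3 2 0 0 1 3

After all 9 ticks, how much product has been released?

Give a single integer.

Answer: 9

Derivation:
t=0: arr=0 -> substrate=0 bound=0 product=0
t=1: arr=3 -> substrate=0 bound=3 product=0
t=2: arr=1 -> substrate=1 bound=3 product=0
t=3: arr=3 -> substrate=1 bound=3 product=3
t=4: arr=2 -> substrate=3 bound=3 product=3
t=5: arr=0 -> substrate=0 bound=3 product=6
t=6: arr=0 -> substrate=0 bound=3 product=6
t=7: arr=1 -> substrate=0 bound=1 product=9
t=8: arr=3 -> substrate=1 bound=3 product=9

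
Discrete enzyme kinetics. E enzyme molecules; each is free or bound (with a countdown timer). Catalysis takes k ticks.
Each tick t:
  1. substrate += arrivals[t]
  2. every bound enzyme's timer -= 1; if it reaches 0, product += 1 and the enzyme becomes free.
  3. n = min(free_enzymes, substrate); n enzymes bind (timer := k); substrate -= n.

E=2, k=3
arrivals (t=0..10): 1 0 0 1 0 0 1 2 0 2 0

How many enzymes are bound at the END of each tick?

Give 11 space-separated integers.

Answer: 1 1 1 1 1 1 1 2 2 2 2

Derivation:
t=0: arr=1 -> substrate=0 bound=1 product=0
t=1: arr=0 -> substrate=0 bound=1 product=0
t=2: arr=0 -> substrate=0 bound=1 product=0
t=3: arr=1 -> substrate=0 bound=1 product=1
t=4: arr=0 -> substrate=0 bound=1 product=1
t=5: arr=0 -> substrate=0 bound=1 product=1
t=6: arr=1 -> substrate=0 bound=1 product=2
t=7: arr=2 -> substrate=1 bound=2 product=2
t=8: arr=0 -> substrate=1 bound=2 product=2
t=9: arr=2 -> substrate=2 bound=2 product=3
t=10: arr=0 -> substrate=1 bound=2 product=4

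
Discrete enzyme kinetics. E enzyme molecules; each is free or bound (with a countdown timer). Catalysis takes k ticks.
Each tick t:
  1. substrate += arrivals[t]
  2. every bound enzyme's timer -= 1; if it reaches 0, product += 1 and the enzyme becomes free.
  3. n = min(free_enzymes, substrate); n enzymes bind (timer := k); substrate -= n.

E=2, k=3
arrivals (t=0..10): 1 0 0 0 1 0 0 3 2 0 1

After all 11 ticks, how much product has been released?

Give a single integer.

t=0: arr=1 -> substrate=0 bound=1 product=0
t=1: arr=0 -> substrate=0 bound=1 product=0
t=2: arr=0 -> substrate=0 bound=1 product=0
t=3: arr=0 -> substrate=0 bound=0 product=1
t=4: arr=1 -> substrate=0 bound=1 product=1
t=5: arr=0 -> substrate=0 bound=1 product=1
t=6: arr=0 -> substrate=0 bound=1 product=1
t=7: arr=3 -> substrate=1 bound=2 product=2
t=8: arr=2 -> substrate=3 bound=2 product=2
t=9: arr=0 -> substrate=3 bound=2 product=2
t=10: arr=1 -> substrate=2 bound=2 product=4

Answer: 4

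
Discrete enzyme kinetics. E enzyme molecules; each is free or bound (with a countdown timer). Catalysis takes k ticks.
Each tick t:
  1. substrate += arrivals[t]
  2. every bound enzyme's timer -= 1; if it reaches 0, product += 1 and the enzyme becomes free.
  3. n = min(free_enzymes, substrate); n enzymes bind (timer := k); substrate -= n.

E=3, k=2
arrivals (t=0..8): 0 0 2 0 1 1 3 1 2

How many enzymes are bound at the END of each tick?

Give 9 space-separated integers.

Answer: 0 0 2 2 1 2 3 3 3

Derivation:
t=0: arr=0 -> substrate=0 bound=0 product=0
t=1: arr=0 -> substrate=0 bound=0 product=0
t=2: arr=2 -> substrate=0 bound=2 product=0
t=3: arr=0 -> substrate=0 bound=2 product=0
t=4: arr=1 -> substrate=0 bound=1 product=2
t=5: arr=1 -> substrate=0 bound=2 product=2
t=6: arr=3 -> substrate=1 bound=3 product=3
t=7: arr=1 -> substrate=1 bound=3 product=4
t=8: arr=2 -> substrate=1 bound=3 product=6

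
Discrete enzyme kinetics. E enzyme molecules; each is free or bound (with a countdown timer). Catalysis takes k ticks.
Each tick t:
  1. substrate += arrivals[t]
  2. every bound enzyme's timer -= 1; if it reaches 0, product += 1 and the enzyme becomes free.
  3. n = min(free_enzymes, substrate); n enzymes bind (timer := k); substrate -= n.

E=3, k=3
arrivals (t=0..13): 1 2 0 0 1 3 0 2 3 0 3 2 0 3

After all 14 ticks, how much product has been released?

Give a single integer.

t=0: arr=1 -> substrate=0 bound=1 product=0
t=1: arr=2 -> substrate=0 bound=3 product=0
t=2: arr=0 -> substrate=0 bound=3 product=0
t=3: arr=0 -> substrate=0 bound=2 product=1
t=4: arr=1 -> substrate=0 bound=1 product=3
t=5: arr=3 -> substrate=1 bound=3 product=3
t=6: arr=0 -> substrate=1 bound=3 product=3
t=7: arr=2 -> substrate=2 bound=3 product=4
t=8: arr=3 -> substrate=3 bound=3 product=6
t=9: arr=0 -> substrate=3 bound=3 product=6
t=10: arr=3 -> substrate=5 bound=3 product=7
t=11: arr=2 -> substrate=5 bound=3 product=9
t=12: arr=0 -> substrate=5 bound=3 product=9
t=13: arr=3 -> substrate=7 bound=3 product=10

Answer: 10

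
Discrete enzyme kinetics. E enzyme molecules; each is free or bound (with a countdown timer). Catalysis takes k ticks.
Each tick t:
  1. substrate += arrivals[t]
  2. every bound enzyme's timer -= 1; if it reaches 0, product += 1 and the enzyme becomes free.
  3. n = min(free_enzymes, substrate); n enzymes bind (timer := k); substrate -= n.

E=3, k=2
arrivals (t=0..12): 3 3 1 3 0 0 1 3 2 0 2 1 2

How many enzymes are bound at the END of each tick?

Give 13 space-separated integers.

t=0: arr=3 -> substrate=0 bound=3 product=0
t=1: arr=3 -> substrate=3 bound=3 product=0
t=2: arr=1 -> substrate=1 bound=3 product=3
t=3: arr=3 -> substrate=4 bound=3 product=3
t=4: arr=0 -> substrate=1 bound=3 product=6
t=5: arr=0 -> substrate=1 bound=3 product=6
t=6: arr=1 -> substrate=0 bound=2 product=9
t=7: arr=3 -> substrate=2 bound=3 product=9
t=8: arr=2 -> substrate=2 bound=3 product=11
t=9: arr=0 -> substrate=1 bound=3 product=12
t=10: arr=2 -> substrate=1 bound=3 product=14
t=11: arr=1 -> substrate=1 bound=3 product=15
t=12: arr=2 -> substrate=1 bound=3 product=17

Answer: 3 3 3 3 3 3 2 3 3 3 3 3 3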